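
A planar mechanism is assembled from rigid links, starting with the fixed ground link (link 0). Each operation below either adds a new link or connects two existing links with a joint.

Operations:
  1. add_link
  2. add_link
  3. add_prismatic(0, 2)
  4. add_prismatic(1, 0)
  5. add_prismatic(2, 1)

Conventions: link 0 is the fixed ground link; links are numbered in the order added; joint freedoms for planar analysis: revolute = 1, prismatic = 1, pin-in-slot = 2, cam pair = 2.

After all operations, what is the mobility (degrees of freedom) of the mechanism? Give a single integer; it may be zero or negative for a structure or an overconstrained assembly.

link 0 = ground. State L|J1|J2 = 1|0|0
+link1  2|0|0
+link2  3|0|0
P(0,2) f=1→J1  3|1|0
P(1,0) f=1→J1  3|2|0
P(2,1) f=1→J1  3|3|0
M = 3(3−1)−2·3−0 = 6−6−0 = 0

M = 0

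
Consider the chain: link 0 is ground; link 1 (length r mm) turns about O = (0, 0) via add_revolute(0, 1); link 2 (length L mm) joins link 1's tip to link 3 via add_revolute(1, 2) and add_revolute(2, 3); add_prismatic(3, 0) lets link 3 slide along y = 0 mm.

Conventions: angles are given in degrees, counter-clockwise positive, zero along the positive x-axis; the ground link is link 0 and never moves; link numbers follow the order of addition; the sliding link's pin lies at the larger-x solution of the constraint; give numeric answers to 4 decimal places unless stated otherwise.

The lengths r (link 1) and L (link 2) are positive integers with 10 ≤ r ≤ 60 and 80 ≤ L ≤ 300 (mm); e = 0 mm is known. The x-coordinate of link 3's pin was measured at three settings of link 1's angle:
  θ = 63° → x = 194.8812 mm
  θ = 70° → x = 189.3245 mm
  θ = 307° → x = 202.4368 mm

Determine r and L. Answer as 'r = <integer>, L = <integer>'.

constraint per measurement: (x − r cos θ)² + (r sin θ − e)² = L²
subtracting the θ₁ and θ₂ equations cancels the r² and L² terms:
r = (x₁² − x₂²) / (2[(x₁cos θ₁ + e sin θ₁) − (x₂cos θ₂ + e sin θ₂)]) = 44.9997 → r = 45
L² = (x₁ − r cos θ₁)² + (r sin θ₁ − e)² = 32041.0029 → L = 179.0000 → L = 179
check at θ₃=307°: x = 202.4368 (printed 202.4368) ✓

r = 45, L = 179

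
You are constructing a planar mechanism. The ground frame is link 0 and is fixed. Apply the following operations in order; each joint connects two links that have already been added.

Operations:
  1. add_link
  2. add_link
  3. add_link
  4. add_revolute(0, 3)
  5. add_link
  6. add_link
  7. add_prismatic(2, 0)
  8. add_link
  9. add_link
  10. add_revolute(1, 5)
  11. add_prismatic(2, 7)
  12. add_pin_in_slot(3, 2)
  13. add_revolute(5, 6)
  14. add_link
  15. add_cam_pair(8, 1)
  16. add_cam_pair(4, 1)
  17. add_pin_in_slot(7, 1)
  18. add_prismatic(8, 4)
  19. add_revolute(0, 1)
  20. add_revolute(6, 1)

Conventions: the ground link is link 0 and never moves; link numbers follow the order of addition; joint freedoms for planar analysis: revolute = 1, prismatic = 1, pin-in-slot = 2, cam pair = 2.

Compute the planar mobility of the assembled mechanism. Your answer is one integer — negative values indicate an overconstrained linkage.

L=1 J1=0 J2=0
add link → L=2 J1=0 J2=0
add link → L=3 J1=0 J2=0
add link → L=4 J1=0 J2=0
R@0,3 dof=1 J1 → L=4 J1=1 J2=0
add link → L=5 J1=1 J2=0
add link → L=6 J1=1 J2=0
P@2,0 dof=1 J1 → L=6 J1=2 J2=0
add link → L=7 J1=2 J2=0
add link → L=8 J1=2 J2=0
R@1,5 dof=1 J1 → L=8 J1=3 J2=0
P@2,7 dof=1 J1 → L=8 J1=4 J2=0
PS@3,2 dof=2 J2 → L=8 J1=4 J2=1
R@5,6 dof=1 J1 → L=8 J1=5 J2=1
add link → L=9 J1=5 J2=1
C@8,1 dof=2 J2 → L=9 J1=5 J2=2
C@4,1 dof=2 J2 → L=9 J1=5 J2=3
PS@7,1 dof=2 J2 → L=9 J1=5 J2=4
P@8,4 dof=1 J1 → L=9 J1=6 J2=4
R@0,1 dof=1 J1 → L=9 J1=7 J2=4
R@6,1 dof=1 J1 → L=9 J1=8 J2=4
M=3(L−1)−2J1−J2=3·8−2·8−4=4

M = 4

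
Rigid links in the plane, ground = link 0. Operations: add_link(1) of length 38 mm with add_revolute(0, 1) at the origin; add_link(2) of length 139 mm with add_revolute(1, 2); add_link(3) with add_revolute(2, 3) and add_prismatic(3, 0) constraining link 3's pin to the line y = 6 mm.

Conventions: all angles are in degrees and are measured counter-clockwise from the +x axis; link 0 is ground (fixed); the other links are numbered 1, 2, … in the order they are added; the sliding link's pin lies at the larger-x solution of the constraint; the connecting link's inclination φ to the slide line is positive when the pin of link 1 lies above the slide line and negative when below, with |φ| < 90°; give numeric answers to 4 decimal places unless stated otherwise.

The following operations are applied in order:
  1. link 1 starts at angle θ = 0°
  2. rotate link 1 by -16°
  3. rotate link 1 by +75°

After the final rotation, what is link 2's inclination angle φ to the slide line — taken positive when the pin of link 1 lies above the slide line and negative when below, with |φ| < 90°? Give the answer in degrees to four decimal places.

geometry: r = 38 mm, L = 139 mm, e = 6 mm; θ starts at 0°
rotate link 1 by -16°: θ ← 0° -16° = -16°
rotate link 1 by +75°: θ ← -16° +75° = 59°
h = r sin θ − e = 32.572357 − 6 = 26.572357
sin φ = h / L = 26.572357 / 139 = 0.19116804
φ = arcsin(0.19116804) = 11.020957°

11.0210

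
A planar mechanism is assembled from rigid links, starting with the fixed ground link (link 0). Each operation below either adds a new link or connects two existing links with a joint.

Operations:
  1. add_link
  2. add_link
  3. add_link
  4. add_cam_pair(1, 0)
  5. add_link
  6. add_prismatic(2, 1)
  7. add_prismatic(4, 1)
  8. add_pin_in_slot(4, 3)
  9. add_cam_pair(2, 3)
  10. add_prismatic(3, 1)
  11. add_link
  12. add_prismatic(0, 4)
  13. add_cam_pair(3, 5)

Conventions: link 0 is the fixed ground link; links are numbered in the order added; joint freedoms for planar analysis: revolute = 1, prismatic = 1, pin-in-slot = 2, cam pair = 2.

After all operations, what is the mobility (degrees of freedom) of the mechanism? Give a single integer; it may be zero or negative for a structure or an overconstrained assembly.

(L,J1,J2)=(1,0,0); link0 fixed
link1: (2,0,0)
link2: (3,0,0)
link3: (4,0,0)
C 1-0 [J2]: (4,0,1)
link4: (5,0,1)
P 2-1 [J1]: (5,1,1)
P 4-1 [J1]: (5,2,1)
PS 4-3 [J2]: (5,2,2)
C 2-3 [J2]: (5,2,3)
P 3-1 [J1]: (5,3,3)
link5: (6,3,3)
P 0-4 [J1]: (6,4,3)
C 3-5 [J2]: (6,4,4)
Grübler: 3·5 − 2·4 − 4 = 3

M = 3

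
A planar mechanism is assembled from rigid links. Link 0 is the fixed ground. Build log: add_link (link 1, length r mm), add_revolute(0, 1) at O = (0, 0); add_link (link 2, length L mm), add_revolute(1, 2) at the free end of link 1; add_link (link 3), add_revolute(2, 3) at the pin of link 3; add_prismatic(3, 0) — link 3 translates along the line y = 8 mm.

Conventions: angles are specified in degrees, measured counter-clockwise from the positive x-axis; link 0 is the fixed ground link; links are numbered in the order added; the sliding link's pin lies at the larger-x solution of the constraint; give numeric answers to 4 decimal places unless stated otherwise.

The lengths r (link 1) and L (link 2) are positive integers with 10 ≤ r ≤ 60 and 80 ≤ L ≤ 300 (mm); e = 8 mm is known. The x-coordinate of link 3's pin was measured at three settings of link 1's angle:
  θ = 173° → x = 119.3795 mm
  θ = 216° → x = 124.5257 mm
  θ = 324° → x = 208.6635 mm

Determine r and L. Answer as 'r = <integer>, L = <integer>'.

constraint per measurement: (x − r cos θ)² + (r sin θ − e)² = L²
subtracting the θ₁ and θ₂ equations cancels the r² and L² terms:
r = (x₁² − x₂²) / (2[(x₁cos θ₁ + e sin θ₁) − (x₂cos θ₂ + e sin θ₂)]) = 52.0003 → r = 52
L² = (x₁ − r cos θ₁)² + (r sin θ₁ − e)² = 29240.9947 → L = 171.0000 → L = 171
check at θ₃=324°: x = 208.6635 (printed 208.6635) ✓

r = 52, L = 171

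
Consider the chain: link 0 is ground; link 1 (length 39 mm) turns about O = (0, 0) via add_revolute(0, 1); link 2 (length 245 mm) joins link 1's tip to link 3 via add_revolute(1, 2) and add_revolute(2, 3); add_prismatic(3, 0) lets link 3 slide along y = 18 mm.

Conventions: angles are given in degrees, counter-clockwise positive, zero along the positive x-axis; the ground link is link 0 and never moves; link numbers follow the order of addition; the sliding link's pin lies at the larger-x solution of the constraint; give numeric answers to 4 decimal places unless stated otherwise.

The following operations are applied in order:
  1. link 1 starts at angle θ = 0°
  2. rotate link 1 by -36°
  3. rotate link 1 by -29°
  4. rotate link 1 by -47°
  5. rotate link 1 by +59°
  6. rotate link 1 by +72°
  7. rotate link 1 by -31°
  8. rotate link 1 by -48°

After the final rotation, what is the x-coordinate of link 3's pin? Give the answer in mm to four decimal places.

geometry: r = 39 mm, L = 245 mm, e = 18 mm; θ starts at 0°
rotate link 1 by -36°: θ ← 0° -36° = -36°
rotate link 1 by -29°: θ ← -36° -29° = -65°
rotate link 1 by -47°: θ ← -65° -47° = -112°
rotate link 1 by +59°: θ ← -112° +59° = -53°
rotate link 1 by +72°: θ ← -53° +72° = 19°
rotate link 1 by -31°: θ ← 19° -31° = -12°
rotate link 1 by -48°: θ ← -12° -48° = -60°
crank pin P = (r cos θ, r sin θ) = (19.500000, -33.774991)
h = r sin θ − e = -33.774991 − 18 = -51.774991
x = r cos θ + √(L² − h²) = 19.500000 + 239.466804 = 258.966804

258.9668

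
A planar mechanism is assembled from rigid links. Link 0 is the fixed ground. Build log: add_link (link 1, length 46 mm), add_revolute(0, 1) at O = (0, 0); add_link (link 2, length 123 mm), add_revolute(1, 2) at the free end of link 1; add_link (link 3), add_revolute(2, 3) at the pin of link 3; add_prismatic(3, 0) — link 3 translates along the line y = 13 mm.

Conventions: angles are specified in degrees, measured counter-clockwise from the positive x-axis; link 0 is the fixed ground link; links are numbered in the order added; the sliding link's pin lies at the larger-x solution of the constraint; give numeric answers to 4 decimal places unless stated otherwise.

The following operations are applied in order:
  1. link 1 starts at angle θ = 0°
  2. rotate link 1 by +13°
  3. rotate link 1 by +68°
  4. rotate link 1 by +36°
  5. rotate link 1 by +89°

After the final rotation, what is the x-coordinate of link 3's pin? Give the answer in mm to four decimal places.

geometry: r = 46 mm, L = 123 mm, e = 13 mm; θ starts at 0°
rotate link 1 by +13°: θ ← 0° +13° = 13°
rotate link 1 by +68°: θ ← 13° +68° = 81°
rotate link 1 by +36°: θ ← 81° +36° = 117°
rotate link 1 by +89°: θ ← 117° +89° = 206°
crank pin P = (r cos θ, r sin θ) = (-41.344526, -20.165073)
h = r sin θ − e = -20.165073 − 13 = -33.165073
x = r cos θ + √(L² − h²) = -41.344526 + 118.444409 = 77.099883

77.0999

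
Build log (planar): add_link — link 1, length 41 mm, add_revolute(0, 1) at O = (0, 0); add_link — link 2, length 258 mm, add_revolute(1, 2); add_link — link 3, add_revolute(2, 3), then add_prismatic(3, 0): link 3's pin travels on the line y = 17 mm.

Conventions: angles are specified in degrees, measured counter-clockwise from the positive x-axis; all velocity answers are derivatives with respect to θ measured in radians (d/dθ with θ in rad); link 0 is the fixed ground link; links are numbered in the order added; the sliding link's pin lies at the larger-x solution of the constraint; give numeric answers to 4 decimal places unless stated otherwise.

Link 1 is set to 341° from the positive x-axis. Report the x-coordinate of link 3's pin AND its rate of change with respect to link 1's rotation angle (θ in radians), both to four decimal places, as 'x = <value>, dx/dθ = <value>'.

geometry: r = 41 mm, L = 258 mm, e = 17 mm
crank pin P = (r cos θ, r sin θ) = (38.766262, -13.348294)
h = r sin θ − e = -13.348294 − 17 = -30.348294
x = r cos θ + √(L² − h²) = 38.766262 + 256.208862 = 294.975124
dx/dθ = −r sin θ − h·r cos θ/√(L² − h²) (θ in radians; h = -30.348294) = 17.940212

x = 294.9751, dx/dθ = 17.9402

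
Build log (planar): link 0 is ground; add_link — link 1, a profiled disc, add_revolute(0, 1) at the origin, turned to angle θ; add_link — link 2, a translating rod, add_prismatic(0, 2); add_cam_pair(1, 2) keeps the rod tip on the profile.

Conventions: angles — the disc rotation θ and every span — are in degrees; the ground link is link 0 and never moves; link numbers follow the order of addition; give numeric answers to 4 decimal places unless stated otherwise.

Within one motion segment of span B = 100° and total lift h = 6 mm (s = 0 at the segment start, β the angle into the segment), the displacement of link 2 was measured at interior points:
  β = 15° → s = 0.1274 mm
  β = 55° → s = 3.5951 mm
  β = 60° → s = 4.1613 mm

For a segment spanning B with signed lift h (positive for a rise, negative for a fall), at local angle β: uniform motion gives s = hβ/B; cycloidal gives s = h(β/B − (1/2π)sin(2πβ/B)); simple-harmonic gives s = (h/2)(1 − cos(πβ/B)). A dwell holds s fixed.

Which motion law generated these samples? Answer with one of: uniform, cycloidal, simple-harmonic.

candidates at β/B = r: uniform s = h·r (linear in β); cycloidal s = h·(r − sin(2πr)/(2π)); simple-harmonic s = (h/2)(1 − cos(πr))
β=15°: printed 0.1274 | uniform 0.9000, cycloidal 0.1274, simple-harmonic 0.3270
β=55°: printed 3.5951 | uniform 3.3000, cycloidal 3.5951, simple-harmonic 3.4693
β=60°: printed 4.1613 | uniform 3.6000, cycloidal 4.1613, simple-harmonic 3.9271
only one law matches every sample → cycloidal

cycloidal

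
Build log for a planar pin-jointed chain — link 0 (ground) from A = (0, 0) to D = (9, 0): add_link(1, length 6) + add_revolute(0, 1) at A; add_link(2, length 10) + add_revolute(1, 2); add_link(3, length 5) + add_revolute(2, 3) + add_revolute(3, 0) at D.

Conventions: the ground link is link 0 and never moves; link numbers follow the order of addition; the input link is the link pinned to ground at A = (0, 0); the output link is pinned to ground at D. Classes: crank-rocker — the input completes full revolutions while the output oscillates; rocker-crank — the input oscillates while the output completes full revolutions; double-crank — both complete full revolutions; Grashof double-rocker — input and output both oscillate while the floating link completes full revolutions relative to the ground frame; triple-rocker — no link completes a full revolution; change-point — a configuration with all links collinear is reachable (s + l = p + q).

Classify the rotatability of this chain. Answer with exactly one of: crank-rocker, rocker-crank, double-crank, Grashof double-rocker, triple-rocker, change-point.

lengths: ground=9, input=6, coupler=10, output=5
sorted: s=5 (shortest), l=10 (longest), p+q=15
s + l = 15 vs p + q = 15
s + l = p + q → change-point (collinear configuration reachable)

change-point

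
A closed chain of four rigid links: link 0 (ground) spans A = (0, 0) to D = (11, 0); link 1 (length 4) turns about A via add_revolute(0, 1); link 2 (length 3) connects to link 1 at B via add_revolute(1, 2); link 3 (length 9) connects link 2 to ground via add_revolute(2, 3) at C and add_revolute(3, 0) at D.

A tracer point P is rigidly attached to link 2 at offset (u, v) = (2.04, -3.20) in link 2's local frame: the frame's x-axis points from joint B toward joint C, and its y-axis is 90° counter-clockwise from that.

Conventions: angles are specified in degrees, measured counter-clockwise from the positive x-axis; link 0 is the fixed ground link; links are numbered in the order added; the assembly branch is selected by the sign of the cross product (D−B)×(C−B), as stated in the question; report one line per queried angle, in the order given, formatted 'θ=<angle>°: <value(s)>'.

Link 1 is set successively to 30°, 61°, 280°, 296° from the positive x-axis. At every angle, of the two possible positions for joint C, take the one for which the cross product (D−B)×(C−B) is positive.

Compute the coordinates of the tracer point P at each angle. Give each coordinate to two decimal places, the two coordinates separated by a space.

A=(0,0), D=(11.00,0)
θ=30°: B = A + 4.00·(cos30°, sin30°) = (3.4641, 2.0000)
θ=30°: |BD| = 7.7968
θ=30°: circle(B,3.00) ∩ circle(D,9.00): a=-0.7189, h=2.9126
θ=30°:   candidates: C₊=(3.5164,4.9995) cross=22.709; C₋=(2.0221,-0.6307) cross=-22.709
θ=30°:   branch + wants cross > 0 → take C=(3.5164,4.9995) (cross=22.709)
θ=30°: ex = (C−B)/|BC| = (0.0174,0.9998); ey = (-0.9998,0.0174)
θ=30°: P = B + 2.04·ex + -3.20·ey = (6.6992,3.9839)
θ=61°: B = A + 4.00·(cos61°, sin61°) = (1.9392, 3.4985)
θ=61°: |BD| = 9.7127
θ=61°: circle(B,3.00) ∩ circle(D,9.00): a=1.1499, h=2.7709
θ=61°:   candidates: C₊=(4.0100,5.6692) cross=26.913; C₋=(2.0139,0.4994) cross=-26.913
θ=61°:   branch + wants cross > 0 → take C=(4.0100,5.6692) (cross=26.913)
θ=61°: ex = (C−B)/|BC| = (0.6902,0.7236); ey = (-0.7236,0.6902)
θ=61°: P = B + 2.04·ex + -3.20·ey = (5.6628,2.7658)
θ=280°: B = A + 4.00·(cos280°, sin280°) = (0.6946, -3.9392)
θ=280°: |BD| = 11.0326
θ=280°: circle(B,3.00) ∩ circle(D,9.00): a=2.2533, h=1.9806
θ=280°:   candidates: C₊=(2.0922,-1.2846) cross=21.851; C₋=(3.5065,-4.9847) cross=-21.851
θ=280°:   branch + wants cross > 0 → take C=(2.0922,-1.2846) (cross=21.851)
θ=280°: ex = (C−B)/|BC| = (0.4659,0.8849); ey = (-0.8849,0.4659)
θ=280°: P = B + 2.04·ex + -3.20·ey = (4.4765,-3.6248)
θ=296°: B = A + 4.00·(cos296°, sin296°) = (1.7535, -3.5952)
θ=296°: |BD| = 9.9209
θ=296°: circle(B,3.00) ∩ circle(D,9.00): a=1.3317, h=2.6882
θ=296°:   candidates: C₊=(2.0205,-0.6071) cross=26.669; C₋=(3.9688,-5.6181) cross=-26.669
θ=296°:   branch + wants cross > 0 → take C=(2.0205,-0.6071) (cross=26.669)
θ=296°: ex = (C−B)/|BC| = (0.0890,0.9960); ey = (-0.9960,0.0890)
θ=296°: P = B + 2.04·ex + -3.20·ey = (5.1224,-1.8481)

θ=30°: 6.70 3.98
θ=61°: 5.66 2.77
θ=280°: 4.48 -3.62
θ=296°: 5.12 -1.85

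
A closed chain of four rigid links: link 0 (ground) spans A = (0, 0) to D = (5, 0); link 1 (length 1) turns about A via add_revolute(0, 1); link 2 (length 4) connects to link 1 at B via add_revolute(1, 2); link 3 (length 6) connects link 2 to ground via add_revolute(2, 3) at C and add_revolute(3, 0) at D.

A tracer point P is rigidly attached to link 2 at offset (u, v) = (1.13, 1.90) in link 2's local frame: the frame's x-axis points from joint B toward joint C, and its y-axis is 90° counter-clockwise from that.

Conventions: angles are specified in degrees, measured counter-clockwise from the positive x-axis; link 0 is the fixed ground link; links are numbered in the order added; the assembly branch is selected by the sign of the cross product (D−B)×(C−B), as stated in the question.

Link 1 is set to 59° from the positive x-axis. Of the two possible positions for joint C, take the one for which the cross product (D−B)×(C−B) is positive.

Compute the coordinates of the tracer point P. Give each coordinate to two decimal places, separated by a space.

A=(0,0), D=(5.00,0)
B = A + 1.00·(cos59°, sin59°) = (0.5150, 0.8572)
|BD| = 4.5661
circle(B,4.00) ∩ circle(D,6.00): a=0.0930, h=3.9989
  candidates: C₊=(1.3571,4.7675) cross=18.260; C₋=(-0.1443,-3.0881) cross=-18.260
  branch + wants cross > 0 → take C=(1.3571,4.7675) (cross=18.260)
ex = (C−B)/|BC| = (0.2105,0.9776); ey = (-0.9776,0.2105)
P = B + 1.13·ex + 1.90·ey = (-1.1045,2.3618)

-1.10 2.36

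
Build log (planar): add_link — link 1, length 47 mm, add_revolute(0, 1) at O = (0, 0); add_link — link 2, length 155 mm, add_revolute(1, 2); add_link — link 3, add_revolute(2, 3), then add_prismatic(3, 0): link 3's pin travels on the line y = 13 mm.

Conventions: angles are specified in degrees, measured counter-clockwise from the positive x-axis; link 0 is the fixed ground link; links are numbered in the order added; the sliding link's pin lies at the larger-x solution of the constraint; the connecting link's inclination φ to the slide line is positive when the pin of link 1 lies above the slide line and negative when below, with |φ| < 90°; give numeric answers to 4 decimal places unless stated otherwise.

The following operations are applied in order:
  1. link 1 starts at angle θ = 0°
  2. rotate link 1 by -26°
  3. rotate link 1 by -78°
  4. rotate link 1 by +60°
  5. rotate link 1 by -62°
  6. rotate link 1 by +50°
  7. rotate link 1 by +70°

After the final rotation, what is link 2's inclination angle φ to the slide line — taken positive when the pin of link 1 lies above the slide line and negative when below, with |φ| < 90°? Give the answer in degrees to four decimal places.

geometry: r = 47 mm, L = 155 mm, e = 13 mm; θ starts at 0°
rotate link 1 by -26°: θ ← 0° -26° = -26°
rotate link 1 by -78°: θ ← -26° -78° = -104°
rotate link 1 by +60°: θ ← -104° +60° = -44°
rotate link 1 by -62°: θ ← -44° -62° = -106°
rotate link 1 by +50°: θ ← -106° +50° = -56°
rotate link 1 by +70°: θ ← -56° +70° = 14°
h = r sin θ − e = 11.370329 − 13 = -1.629671
sin φ = h / L = -1.629671 / 155 = -0.01051401
φ = arcsin(-0.01051401) = -0.602419°

-0.6024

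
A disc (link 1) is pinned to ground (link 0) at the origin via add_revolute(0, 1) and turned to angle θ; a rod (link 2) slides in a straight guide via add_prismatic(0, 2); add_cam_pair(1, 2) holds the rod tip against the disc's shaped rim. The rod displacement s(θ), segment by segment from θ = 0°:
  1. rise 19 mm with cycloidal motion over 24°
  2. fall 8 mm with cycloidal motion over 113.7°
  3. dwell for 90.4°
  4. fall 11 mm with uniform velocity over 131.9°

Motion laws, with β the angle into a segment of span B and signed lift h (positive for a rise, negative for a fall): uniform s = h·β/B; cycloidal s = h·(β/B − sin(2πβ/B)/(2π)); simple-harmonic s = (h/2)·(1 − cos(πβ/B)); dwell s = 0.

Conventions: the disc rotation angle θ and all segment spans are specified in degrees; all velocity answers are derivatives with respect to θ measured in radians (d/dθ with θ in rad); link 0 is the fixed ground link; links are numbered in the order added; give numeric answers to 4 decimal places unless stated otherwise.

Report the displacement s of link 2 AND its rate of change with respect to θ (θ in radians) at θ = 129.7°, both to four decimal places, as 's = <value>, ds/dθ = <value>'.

segment 1 (0° to 24°, cycloidal, h = 19) is passed completely: s = 0.0000 + (19) = 19.0000
θ = 129.7° falls in segment 2 (24° to 137.7°, cycloidal, h = -8): β = 129.7 − 24 = 105.7°, B = 113.7°; Δs = -8·(0.9296 − sin(2π·0.9296)/(2π)) = -7.9818; s = 19.0000 − 7.9818 = 11.0182
velocity in seg [24°–137.7°] (cycloidal), θ in radians: β = 105.7° = 1.8448 rad, B = 113.7° = 1.9844 rad; ds/dθ = (h/B)(1 − cos(2πβ/B)) = ((-8)/1.9844)(1 − cos(2π·0.9296)) = -0.387575 mm/rad

s = 11.0182, ds/dθ = -0.3876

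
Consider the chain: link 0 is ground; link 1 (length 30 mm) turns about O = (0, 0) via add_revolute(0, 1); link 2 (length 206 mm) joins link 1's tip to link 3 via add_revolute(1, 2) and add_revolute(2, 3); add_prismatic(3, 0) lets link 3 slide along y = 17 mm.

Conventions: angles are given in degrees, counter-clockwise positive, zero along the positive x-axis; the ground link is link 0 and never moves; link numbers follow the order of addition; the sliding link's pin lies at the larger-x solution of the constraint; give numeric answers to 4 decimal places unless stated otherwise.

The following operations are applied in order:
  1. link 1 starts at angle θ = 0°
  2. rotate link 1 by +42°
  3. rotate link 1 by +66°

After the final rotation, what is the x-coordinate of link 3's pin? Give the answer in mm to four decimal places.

geometry: r = 30 mm, L = 206 mm, e = 17 mm; θ starts at 0°
rotate link 1 by +42°: θ ← 0° +42° = 42°
rotate link 1 by +66°: θ ← 42° +66° = 108°
crank pin P = (r cos θ, r sin θ) = (-9.270510, 28.531695)
h = r sin θ − e = 28.531695 − 17 = 11.531695
x = r cos θ + √(L² − h²) = -9.270510 + 205.676980 = 196.406470

196.4065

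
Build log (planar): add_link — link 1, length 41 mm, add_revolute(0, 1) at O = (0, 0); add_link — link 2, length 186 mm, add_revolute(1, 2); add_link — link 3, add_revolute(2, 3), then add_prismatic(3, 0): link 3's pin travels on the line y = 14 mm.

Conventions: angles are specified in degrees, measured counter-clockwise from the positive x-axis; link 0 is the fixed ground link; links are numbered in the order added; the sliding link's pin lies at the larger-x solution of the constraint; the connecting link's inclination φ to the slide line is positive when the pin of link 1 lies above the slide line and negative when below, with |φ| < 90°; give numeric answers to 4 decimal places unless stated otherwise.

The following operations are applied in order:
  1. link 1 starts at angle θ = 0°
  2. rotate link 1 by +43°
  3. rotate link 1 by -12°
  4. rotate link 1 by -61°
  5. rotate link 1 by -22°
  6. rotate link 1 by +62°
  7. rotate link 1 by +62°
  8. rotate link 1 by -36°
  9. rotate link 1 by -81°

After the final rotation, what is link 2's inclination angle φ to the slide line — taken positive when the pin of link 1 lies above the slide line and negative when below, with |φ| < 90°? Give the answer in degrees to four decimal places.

geometry: r = 41 mm, L = 186 mm, e = 14 mm; θ starts at 0°
rotate link 1 by +43°: θ ← 0° +43° = 43°
rotate link 1 by -12°: θ ← 43° -12° = 31°
rotate link 1 by -61°: θ ← 31° -61° = -30°
rotate link 1 by -22°: θ ← -30° -22° = -52°
rotate link 1 by +62°: θ ← -52° +62° = 10°
rotate link 1 by +62°: θ ← 10° +62° = 72°
rotate link 1 by -36°: θ ← 72° -36° = 36°
rotate link 1 by -81°: θ ← 36° -81° = -45°
h = r sin θ − e = -28.991378 − 14 = -42.991378
sin φ = h / L = -42.991378 / 186 = -0.23113644
φ = arcsin(-0.23113644) = -13.363988°

-13.3640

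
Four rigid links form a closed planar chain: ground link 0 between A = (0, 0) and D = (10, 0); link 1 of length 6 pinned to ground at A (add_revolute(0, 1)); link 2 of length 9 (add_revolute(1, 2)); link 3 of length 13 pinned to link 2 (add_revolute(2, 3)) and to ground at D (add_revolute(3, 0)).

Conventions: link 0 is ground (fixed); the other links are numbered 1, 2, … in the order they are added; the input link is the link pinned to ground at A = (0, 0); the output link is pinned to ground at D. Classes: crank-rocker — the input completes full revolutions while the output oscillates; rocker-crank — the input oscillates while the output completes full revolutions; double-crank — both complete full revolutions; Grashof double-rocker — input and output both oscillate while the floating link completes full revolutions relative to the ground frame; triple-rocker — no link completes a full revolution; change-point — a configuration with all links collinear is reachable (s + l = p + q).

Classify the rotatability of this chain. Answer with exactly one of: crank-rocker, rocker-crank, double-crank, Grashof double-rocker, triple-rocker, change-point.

lengths: ground=10, input=6, coupler=9, output=13
sorted: s=6 (shortest), l=13 (longest), p+q=19
s + l = 19 vs p + q = 19
s + l = p + q → change-point (collinear configuration reachable)

change-point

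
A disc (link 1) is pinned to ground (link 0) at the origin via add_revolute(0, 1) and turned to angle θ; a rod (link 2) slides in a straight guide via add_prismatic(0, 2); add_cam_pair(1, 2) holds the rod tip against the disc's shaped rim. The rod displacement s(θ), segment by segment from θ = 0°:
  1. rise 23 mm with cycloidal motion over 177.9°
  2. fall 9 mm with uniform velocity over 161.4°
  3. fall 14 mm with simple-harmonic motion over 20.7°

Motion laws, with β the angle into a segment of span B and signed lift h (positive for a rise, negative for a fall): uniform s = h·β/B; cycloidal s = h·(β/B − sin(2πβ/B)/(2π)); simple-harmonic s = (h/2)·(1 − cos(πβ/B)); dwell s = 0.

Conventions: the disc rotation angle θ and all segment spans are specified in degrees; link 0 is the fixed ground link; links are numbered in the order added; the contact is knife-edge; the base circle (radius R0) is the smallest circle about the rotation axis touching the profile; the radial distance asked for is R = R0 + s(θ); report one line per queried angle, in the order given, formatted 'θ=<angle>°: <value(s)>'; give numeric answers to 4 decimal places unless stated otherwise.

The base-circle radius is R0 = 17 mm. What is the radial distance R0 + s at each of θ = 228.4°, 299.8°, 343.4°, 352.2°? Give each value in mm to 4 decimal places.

segment 1 (0° to 177.9°, cycloidal, h = 23) is passed completely: s = 0.0000 + (23) = 23.0000
θ = 228.4° falls in segment 2 (177.9° to 339.3°, uniform, h = -9): β = 228.4 − 177.9 = 50.5°, B = 161.4°; Δs = -9·50.5/161.4 = -2.8160; s = 23.0000 − 2.8160 = 20.1840
θ = 299.8° falls in segment 2 (177.9° to 339.3°, uniform, h = -9): β = 299.8 − 177.9 = 121.9°, B = 161.4°; Δs = -9·121.9/161.4 = -6.7974; s = 23.0000 − 6.7974 = 16.2026
segment 2 (177.9° to 339.3°, uniform, h = -9) is passed completely: s = 23.0000 + (-9) = 14.0000
θ = 343.4° falls in segment 3 (339.3° to 360°, simple-harmonic, h = -14): β = 343.4 − 339.3 = 4.1°, B = 20.7°; Δs = -14/2·(1 − cos(π·0.1981)) = -1.3120; s = 14.0000 − 1.3120 = 12.6880
θ = 352.2° falls in segment 3 (339.3° to 360°, simple-harmonic, h = -14): β = 352.2 − 339.3 = 12.9°, B = 20.7°; Δs = -14/2·(1 − cos(π·0.6232)) = -9.6419; s = 14.0000 − 9.6419 = 4.3581
θ=228.4°: R = R0 + s = 17 + 20.1840 = 37.1840
θ=299.8°: R = R0 + s = 17 + 16.2026 = 33.2026
θ=343.4°: R = R0 + s = 17 + 12.6880 = 29.6880
θ=352.2°: R = R0 + s = 17 + 4.3581 = 21.3581

θ=228.4°: 37.1840
θ=299.8°: 33.2026
θ=343.4°: 29.6880
θ=352.2°: 21.3581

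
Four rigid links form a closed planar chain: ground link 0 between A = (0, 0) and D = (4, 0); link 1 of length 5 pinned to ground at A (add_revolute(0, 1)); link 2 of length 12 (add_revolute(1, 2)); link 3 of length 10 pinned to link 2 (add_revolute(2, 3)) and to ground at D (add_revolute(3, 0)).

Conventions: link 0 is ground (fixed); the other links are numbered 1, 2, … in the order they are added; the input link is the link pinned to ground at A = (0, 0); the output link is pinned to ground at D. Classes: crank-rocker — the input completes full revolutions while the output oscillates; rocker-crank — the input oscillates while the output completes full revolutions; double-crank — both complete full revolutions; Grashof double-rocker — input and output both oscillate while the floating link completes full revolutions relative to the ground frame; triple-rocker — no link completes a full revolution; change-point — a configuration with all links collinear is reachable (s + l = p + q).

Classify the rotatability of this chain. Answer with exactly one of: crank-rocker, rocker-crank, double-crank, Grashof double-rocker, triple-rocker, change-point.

lengths: ground=4, input=5, coupler=12, output=10
sorted: s=4 (shortest), l=12 (longest), p+q=15
s + l = 16 vs p + q = 15
s + l > p + q → non-Grashof → no link fully rotates → triple-rocker

triple-rocker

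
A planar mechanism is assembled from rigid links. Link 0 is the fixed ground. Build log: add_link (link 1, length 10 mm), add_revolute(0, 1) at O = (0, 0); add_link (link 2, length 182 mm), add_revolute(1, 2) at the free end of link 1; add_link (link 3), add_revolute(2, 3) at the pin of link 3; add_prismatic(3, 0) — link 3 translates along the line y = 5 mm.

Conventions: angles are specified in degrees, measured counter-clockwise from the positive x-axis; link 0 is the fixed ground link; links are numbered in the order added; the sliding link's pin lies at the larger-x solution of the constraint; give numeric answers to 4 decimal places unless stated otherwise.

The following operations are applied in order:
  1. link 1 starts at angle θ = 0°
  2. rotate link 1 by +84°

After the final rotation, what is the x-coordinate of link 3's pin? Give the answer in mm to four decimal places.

geometry: r = 10 mm, L = 182 mm, e = 5 mm; θ starts at 0°
rotate link 1 by +84°: θ ← 0° +84° = 84°
crank pin P = (r cos θ, r sin θ) = (1.045285, 9.945219)
h = r sin θ − e = 9.945219 − 5 = 4.945219
x = r cos θ + √(L² − h²) = 1.045285 + 181.932803 = 182.978088

182.9781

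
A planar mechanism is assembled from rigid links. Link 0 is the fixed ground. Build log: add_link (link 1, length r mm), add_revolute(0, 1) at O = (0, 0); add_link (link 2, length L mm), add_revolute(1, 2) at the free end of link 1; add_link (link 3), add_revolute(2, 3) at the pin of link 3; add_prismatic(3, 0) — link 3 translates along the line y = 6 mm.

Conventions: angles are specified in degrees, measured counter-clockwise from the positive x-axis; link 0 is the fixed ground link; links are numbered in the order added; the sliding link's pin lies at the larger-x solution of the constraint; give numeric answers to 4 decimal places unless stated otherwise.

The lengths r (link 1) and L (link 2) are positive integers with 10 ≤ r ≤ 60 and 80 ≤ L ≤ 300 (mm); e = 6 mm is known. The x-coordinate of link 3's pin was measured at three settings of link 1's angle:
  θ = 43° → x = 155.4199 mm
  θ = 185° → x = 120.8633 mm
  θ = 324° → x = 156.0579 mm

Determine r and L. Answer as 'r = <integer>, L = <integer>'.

constraint per measurement: (x − r cos θ)² + (r sin θ − e)² = L²
subtracting the θ₁ and θ₂ equations cancels the r² and L² terms:
r = (x₁² − x₂²) / (2[(x₁cos θ₁ + e sin θ₁) − (x₂cos θ₂ + e sin θ₂)]) = 20.0000 → r = 20
L² = (x₁ − r cos θ₁)² + (r sin θ₁ − e)² = 19880.9889 → L = 141.0000 → L = 141
check at θ₃=324°: x = 156.0579 (printed 156.0579) ✓

r = 20, L = 141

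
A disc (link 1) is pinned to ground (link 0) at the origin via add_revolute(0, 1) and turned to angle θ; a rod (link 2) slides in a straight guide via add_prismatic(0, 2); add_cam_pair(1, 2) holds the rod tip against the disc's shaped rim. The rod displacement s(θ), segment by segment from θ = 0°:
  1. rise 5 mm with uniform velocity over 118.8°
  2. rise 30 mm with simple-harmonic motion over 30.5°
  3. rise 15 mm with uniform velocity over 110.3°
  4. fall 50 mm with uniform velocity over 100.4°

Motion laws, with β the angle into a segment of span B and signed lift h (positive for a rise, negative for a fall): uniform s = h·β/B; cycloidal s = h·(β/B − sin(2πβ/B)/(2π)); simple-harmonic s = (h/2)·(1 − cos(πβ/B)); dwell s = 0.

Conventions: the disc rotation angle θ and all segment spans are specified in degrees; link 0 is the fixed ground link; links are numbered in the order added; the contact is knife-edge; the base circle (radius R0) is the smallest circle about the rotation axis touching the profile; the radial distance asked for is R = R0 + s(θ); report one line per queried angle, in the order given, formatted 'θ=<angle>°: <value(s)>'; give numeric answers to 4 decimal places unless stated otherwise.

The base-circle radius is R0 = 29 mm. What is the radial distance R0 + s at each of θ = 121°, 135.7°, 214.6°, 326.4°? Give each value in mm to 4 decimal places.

segment 1 (0° to 118.8°, uniform, h = 5) is passed completely: s = 0.0000 + (5) = 5.0000
θ = 121° falls in segment 2 (118.8° to 149.3°, simple-harmonic, h = 30): β = 121 − 118.8 = 2.2°, B = 30.5°; Δs = 30/2·(1 − cos(π·0.0721)) = 0.3835; s = 5.0000 + 0.3835 = 5.3835
θ = 135.7° falls in segment 2 (118.8° to 149.3°, simple-harmonic, h = 30): β = 135.7 − 118.8 = 16.9°, B = 30.5°; Δs = 30/2·(1 − cos(π·0.5541)) = 17.5371; s = 5.0000 + 17.5371 = 22.5371
segment 2 (118.8° to 149.3°, simple-harmonic, h = 30) is passed completely: s = 5.0000 + (30) = 35.0000
θ = 214.6° falls in segment 3 (149.3° to 259.6°, uniform, h = 15): β = 214.6 − 149.3 = 65.3°, B = 110.3°; Δs = 15·65.3/110.3 = 8.8803; s = 35.0000 + 8.8803 = 43.8803
segment 3 (149.3° to 259.6°, uniform, h = 15) is passed completely: s = 35.0000 + (15) = 50.0000
θ = 326.4° falls in segment 4 (259.6° to 360°, uniform, h = -50): β = 326.4 − 259.6 = 66.8°, B = 100.4°; Δs = -50·66.8/100.4 = -33.2669; s = 50.0000 − 33.2669 = 16.7331
θ=121°: R = R0 + s = 29 + 5.3835 = 34.3835
θ=135.7°: R = R0 + s = 29 + 22.5371 = 51.5371
θ=214.6°: R = R0 + s = 29 + 43.8803 = 72.8803
θ=326.4°: R = R0 + s = 29 + 16.7331 = 45.7331

θ=121°: 34.3835
θ=135.7°: 51.5371
θ=214.6°: 72.8803
θ=326.4°: 45.7331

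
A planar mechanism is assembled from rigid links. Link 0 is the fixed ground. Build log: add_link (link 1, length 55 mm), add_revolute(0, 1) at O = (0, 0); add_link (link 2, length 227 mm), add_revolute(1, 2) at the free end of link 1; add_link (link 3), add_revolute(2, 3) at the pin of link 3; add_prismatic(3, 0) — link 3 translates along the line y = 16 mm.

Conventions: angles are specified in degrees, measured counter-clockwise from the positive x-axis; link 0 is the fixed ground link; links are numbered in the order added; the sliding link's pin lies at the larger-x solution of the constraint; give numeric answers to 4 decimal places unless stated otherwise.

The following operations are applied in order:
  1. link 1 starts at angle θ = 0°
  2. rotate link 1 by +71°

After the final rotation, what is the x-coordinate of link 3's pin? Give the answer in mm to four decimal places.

geometry: r = 55 mm, L = 227 mm, e = 16 mm; θ starts at 0°
rotate link 1 by +71°: θ ← 0° +71° = 71°
crank pin P = (r cos θ, r sin θ) = (17.906248, 52.003522)
h = r sin θ − e = 52.003522 − 16 = 36.003522
x = r cos θ + √(L² − h²) = 17.906248 + 224.126630 = 242.032879

242.0329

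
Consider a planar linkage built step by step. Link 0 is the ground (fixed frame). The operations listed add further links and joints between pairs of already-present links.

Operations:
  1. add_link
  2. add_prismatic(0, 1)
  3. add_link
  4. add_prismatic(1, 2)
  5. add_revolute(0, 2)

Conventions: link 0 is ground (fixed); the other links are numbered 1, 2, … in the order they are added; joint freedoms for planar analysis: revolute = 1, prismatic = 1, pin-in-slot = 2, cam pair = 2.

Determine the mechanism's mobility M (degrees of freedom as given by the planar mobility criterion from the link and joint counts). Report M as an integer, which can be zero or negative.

ground; <1,0,0>
#1 <2,0,0>
P:0↔1 J1 <2,1,0>
#2 <3,1,0>
P:1↔2 J1 <3,2,0>
R:0↔2 J1 <3,3,0>
3×2 − 2×3 − 1×0 = 0

M = 0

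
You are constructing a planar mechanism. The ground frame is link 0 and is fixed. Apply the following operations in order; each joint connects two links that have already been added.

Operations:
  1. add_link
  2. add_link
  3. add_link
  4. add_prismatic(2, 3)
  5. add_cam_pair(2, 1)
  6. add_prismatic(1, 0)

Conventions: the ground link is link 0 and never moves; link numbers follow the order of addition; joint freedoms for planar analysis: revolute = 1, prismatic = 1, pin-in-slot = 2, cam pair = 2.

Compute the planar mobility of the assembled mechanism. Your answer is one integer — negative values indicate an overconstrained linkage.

(L,J1,J2)=(1,0,0); link0 fixed
link1: (2,0,0)
link2: (3,0,0)
link3: (4,0,0)
P 2-3 [J1]: (4,1,0)
C 2-1 [J2]: (4,1,1)
P 1-0 [J1]: (4,2,1)
Grübler: 3·3 − 2·2 − 1 = 4

M = 4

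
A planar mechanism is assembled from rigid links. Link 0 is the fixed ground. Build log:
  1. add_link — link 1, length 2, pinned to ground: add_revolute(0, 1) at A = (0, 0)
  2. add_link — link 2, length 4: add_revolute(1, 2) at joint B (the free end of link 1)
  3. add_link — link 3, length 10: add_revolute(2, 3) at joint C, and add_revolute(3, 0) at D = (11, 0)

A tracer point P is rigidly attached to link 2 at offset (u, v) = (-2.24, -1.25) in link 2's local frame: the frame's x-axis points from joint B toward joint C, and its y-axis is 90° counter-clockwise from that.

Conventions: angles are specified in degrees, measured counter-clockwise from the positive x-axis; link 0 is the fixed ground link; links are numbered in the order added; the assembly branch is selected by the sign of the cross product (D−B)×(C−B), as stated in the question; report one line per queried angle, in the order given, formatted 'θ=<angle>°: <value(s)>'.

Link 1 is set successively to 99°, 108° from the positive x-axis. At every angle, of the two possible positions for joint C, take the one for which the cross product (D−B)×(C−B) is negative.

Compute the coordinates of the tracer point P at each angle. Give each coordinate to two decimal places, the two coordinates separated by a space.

A=(0,0), D=(11.00,0)
θ=99°: B = A + 2.00·(cos99°, sin99°) = (-0.3129, 1.9754)
θ=99°: |BD| = 11.4840
θ=99°: circle(B,4.00) ∩ circle(D,10.00): a=2.0848, h=3.4138
θ=99°:   candidates: C₊=(2.3280,4.9797) cross=39.204; C₋=(1.1536,-1.7461) cross=-39.204
θ=99°:   branch - wants cross < 0 → take C=(1.1536,-1.7461) (cross=-39.204)
θ=99°: ex = (C−B)/|BC| = (0.3666,-0.9304); ey = (0.9304,0.3666)
θ=99°: P = B + -2.24·ex + -1.25·ey = (-2.2971,3.6011)
θ=108°: B = A + 2.00·(cos108°, sin108°) = (-0.6180, 1.9021)
θ=108°: |BD| = 11.7727
θ=108°: circle(B,4.00) ∩ circle(D,10.00): a=2.3188, h=3.2593
θ=108°:   candidates: C₊=(2.1969,4.7440) cross=38.371; C₋=(1.1437,-1.6890) cross=-38.371
θ=108°:   branch - wants cross < 0 → take C=(1.1437,-1.6890) (cross=-38.371)
θ=108°: ex = (C−B)/|BC| = (0.4404,-0.8978); ey = (0.8978,0.4404)
θ=108°: P = B + -2.24·ex + -1.25·ey = (-2.7268,3.3626)

θ=99°: -2.30 3.60
θ=108°: -2.73 3.36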